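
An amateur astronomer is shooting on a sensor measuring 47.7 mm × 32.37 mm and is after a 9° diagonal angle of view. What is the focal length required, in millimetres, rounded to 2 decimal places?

366.23 mm

Sensor diagonal = √(47.7² + 32.37²) = √3323.1069 ≈ 57.6464 mm.
From α = 2·arctan(d/2f) we get f = d / (2·tan(α/2)).
With d = 57.6464 mm and α/2 = 4.5°, tan(α/2) ≈ 0.07870, so f ≈ 57.6464 / 0.15740 ≈ 366.2335 mm.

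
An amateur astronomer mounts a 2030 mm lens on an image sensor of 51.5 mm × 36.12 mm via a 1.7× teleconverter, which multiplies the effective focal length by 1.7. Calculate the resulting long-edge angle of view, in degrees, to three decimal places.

0.855°

Effective focal length f = 2030 × 1.7 = 3451 mm.
α = 2·arctan(51.5 / (2 × 3451)) = 2·arctan(0.00746) ≈ 0.8550°.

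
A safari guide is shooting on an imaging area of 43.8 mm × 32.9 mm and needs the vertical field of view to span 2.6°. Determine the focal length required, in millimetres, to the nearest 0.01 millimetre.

From α = 2·arctan(h/2f) we get f = h / (2·tan(α/2)).
With h = 32.9 mm and α/2 = 1.3°, tan(α/2) ≈ 0.02269, so f ≈ 32.9 / 0.04539 ≈ 724.8876 mm.

724.89 mm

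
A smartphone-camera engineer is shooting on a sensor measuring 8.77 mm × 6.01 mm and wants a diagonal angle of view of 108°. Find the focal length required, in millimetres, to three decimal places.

Sensor diagonal = √(8.77² + 6.01²) = √113.0330 ≈ 10.6317 mm.
From α = 2·arctan(d/2f) we get f = d / (2·tan(α/2)).
With d = 10.6317 mm and α/2 = 54°, tan(α/2) ≈ 1.37638, so f ≈ 10.6317 / 2.75276 ≈ 3.8622 mm.

3.862 mm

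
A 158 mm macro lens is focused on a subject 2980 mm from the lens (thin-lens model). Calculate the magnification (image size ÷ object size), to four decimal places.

Thin lens: 1/f = 1/dₒ + 1/dᵢ → 1/dᵢ = 1/158 − 1/2980 = 0.0059935 mm⁻¹, so dᵢ ≈ 166.8462 mm.
Magnification m = dᵢ/dₒ = 166.8462/2980 ≈ 0.05599.

0.0560×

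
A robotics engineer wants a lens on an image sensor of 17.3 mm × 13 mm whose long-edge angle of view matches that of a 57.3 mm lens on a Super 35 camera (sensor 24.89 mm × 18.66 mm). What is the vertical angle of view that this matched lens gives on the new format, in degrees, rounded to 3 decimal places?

Equal long-edge AOV ⇒ f₂ = f₁ · 17.3/24.89 = 57.3 × 0.69506 ≈ 39.8268 mm.
Vertical AOV on the new format = 2·arctan(13 / (2 × 39.8268)) = 2·arctan(0.16321) ≈ 18.5386°.

18.539°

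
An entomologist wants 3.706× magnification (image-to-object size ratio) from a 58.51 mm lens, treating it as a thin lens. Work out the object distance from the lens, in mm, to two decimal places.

With m = dᵢ/dₒ and 1/f = 1/dₒ + 1/dᵢ, substituting dᵢ = m·dₒ gives 1/f = (1 + 1/m)/dₒ, hence dₒ = f·(1 + 1/m).
dₒ = 58.51 × (1 + 1/3.706) = 58.51 × 1.26983 ≈ 74.298 mm.

74.30 mm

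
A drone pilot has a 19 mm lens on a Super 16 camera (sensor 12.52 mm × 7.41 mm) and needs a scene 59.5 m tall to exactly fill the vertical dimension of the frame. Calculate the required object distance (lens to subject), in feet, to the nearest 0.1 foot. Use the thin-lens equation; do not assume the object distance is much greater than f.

500.6 ft

W: 59.5 m = 59500 mm.
Magnification m = h/W = dᵢ/dₒ; combined with 1/f = 1/dₒ + 1/dᵢ this gives dₒ = f·(1 + W/h).
dₒ = 19 mm × (1 + 59500/7.41) = 19 × 8030.6896 ≈ 152583.103 mm = 152583.103/304.8 ft = 500.601 ft.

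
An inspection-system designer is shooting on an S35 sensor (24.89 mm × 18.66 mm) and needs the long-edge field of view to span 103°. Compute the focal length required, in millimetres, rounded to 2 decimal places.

9.90 mm

From α = 2·arctan(w/2f) we get f = w / (2·tan(α/2)).
With w = 24.89 mm and α/2 = 51.5°, tan(α/2) ≈ 1.25717, so f ≈ 24.89 / 2.51434 ≈ 9.8992 mm.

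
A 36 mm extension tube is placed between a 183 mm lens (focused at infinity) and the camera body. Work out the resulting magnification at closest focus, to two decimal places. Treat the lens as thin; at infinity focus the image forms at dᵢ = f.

0.20×

The tube moves the image plane from f to f + e, so dᵢ = 183 + 36 = 219 mm. Focus is achieved when 1/f = 1/dₒ + 1/dᵢ, giving dₒ = 1/(1/f − 1/(f+e)).
Magnification m = dᵢ/dₒ = (f+e)·(1/f − 1/(f+e)) = e/f = 36/183 ≈ 0.1967.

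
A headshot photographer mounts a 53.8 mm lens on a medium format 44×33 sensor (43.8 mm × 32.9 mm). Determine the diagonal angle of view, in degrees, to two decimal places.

53.96°

Sensor diagonal = √(43.8² + 32.9²) = √3000.8500 ≈ 54.7800 mm.
Angle of view α = 2·arctan(d/2f) with d = 54.7800 mm and f = 53.8 mm.
d/2f = 0.50911; arctan(0.50911) ≈ 26.9810°, so α ≈ 53.9620°.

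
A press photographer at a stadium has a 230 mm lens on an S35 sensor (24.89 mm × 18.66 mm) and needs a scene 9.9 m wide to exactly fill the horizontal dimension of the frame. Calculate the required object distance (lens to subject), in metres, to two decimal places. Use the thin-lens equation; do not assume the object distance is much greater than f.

W: 9.9 m = 9900 mm.
Magnification m = w/W = dᵢ/dₒ; combined with 1/f = 1/dₒ + 1/dᵢ this gives dₒ = f·(1 + W/w).
dₒ = 230 mm × (1 + 9900/24.89) = 230 × 398.7501 ≈ 91712.523 mm = 91.7125 m.

91.71 m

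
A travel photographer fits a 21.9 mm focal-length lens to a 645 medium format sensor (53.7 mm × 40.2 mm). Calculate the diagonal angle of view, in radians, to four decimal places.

Sensor diagonal = √(53.7² + 40.2²) = √4499.7300 ≈ 67.0800 mm.
Angle of view α = 2·arctan(d/2f) with d = 67.0800 mm and f = 21.9 mm.
d/2f = 1.53151; arctan(1.53151) ≈ 0.9923 rad, so α ≈ 1.9847 rad.

1.9847 rad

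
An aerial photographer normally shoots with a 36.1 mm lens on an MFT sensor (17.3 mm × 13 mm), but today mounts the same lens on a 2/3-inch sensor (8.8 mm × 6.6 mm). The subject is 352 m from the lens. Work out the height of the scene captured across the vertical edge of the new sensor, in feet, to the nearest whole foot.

211 ft

The focal length stays 36.1 mm; the relevant sensor dimension is now h = 6.6 mm. Object distance dₒ = 352 m = 352000 mm.
Thin-lens field height W = h·(dₒ − f)/f = 6.6 × (352000 − 36.1)/36.1 ≈ 64347.971 mm = 64347.971/304.8 ft = 211.115 ft.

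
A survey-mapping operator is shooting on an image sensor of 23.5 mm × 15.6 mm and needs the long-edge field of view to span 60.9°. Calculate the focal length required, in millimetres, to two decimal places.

From α = 2·arctan(w/2f) we get f = w / (2·tan(α/2)).
With w = 23.5 mm and α/2 = 30.45°, tan(α/2) ≈ 0.58787, so f ≈ 23.5 / 1.17574 ≈ 19.9874 mm.

19.99 mm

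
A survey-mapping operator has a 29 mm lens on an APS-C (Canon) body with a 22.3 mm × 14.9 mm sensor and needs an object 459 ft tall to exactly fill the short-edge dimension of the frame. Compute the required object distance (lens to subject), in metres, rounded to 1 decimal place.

W: 459 ft × 304.8 mm/ft = 139903.20 mm.
Magnification m = h/W = dᵢ/dₒ; combined with 1/f = 1/dₒ + 1/dᵢ this gives dₒ = f·(1 + W/h).
dₒ = 29 mm × (1 + 139903/14.9) = 29 × 9390.4762 ≈ 272323.810 mm = 272.324 m.

272.3 m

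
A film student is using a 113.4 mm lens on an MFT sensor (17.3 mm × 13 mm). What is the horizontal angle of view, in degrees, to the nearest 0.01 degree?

Angle of view α = 2·arctan(w/2f) with w = 17.3 mm and f = 113.4 mm.
w/2f = 0.07628; arctan(0.07628) ≈ 4.3620°, so α ≈ 8.7240°.

8.72°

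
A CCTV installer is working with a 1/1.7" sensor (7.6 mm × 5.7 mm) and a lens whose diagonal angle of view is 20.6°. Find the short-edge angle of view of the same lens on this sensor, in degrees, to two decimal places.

12.45°

Sensor diagonal = √(7.6² + 5.7²) = √90.2500 ≈ 9.5000 mm.
From the diagonal AOV: f = 9.5000 / (2·tan(10.3°)) = 9.5000 / 0.36346 ≈ 26.1376 mm.
Short-edge AOV = 2·arctan(5.7 / (2 × 26.1376)) = 2·arctan(0.10904) ≈ 12.4457°.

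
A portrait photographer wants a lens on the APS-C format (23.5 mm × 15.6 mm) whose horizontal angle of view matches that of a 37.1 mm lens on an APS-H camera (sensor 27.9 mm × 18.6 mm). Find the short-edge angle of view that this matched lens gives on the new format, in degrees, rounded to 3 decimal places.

Equal horizontal AOV ⇒ f₂ = f₁ · 23.5/27.9 = 37.1 × 0.84229 ≈ 31.2491 mm.
Short-edge AOV on the new format = 2·arctan(15.6 / (2 × 31.2491)) = 2·arctan(0.24961) ≈ 28.0301°.

28.030°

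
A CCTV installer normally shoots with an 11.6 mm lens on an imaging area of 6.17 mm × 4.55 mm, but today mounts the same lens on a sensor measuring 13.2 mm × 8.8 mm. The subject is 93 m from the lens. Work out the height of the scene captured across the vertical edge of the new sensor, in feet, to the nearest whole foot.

The focal length stays 11.6 mm; the relevant sensor dimension is now h = 8.8 mm. Object distance dₒ = 93 m = 93000 mm.
Thin-lens field height W = h·(dₒ − f)/f = 8.8 × (93000 − 11.6)/11.6 ≈ 70542.924 mm = 70542.924/304.8 ft = 231.44 ft.

231 ft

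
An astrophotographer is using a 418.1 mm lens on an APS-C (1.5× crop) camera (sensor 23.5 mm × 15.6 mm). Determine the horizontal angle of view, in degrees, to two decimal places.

Angle of view α = 2·arctan(w/2f) with w = 23.5 mm and f = 418.1 mm.
w/2f = 0.02810; arctan(0.02810) ≈ 1.6098°, so α ≈ 3.2196°.

3.22°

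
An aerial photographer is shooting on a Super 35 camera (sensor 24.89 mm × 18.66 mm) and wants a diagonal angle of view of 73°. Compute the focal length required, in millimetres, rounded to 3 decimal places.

21.020 mm

Sensor diagonal = √(24.89² + 18.66²) = √967.7077 ≈ 31.1080 mm.
From α = 2·arctan(d/2f) we get f = d / (2·tan(α/2)).
With d = 31.1080 mm and α/2 = 36.5°, tan(α/2) ≈ 0.73996, so f ≈ 31.1080 / 1.47992 ≈ 21.0200 mm.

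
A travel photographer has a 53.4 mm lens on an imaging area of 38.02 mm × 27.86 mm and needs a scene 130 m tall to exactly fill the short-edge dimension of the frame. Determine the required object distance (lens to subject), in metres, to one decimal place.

W: 130 m = 130000 mm.
Magnification m = h/W = dᵢ/dₒ; combined with 1/f = 1/dₒ + 1/dᵢ this gives dₒ = f·(1 + W/h).
dₒ = 53.4 mm × (1 + 130000/27.86) = 53.4 × 4667.1881 ≈ 249227.844 mm = 249.228 m.

249.2 m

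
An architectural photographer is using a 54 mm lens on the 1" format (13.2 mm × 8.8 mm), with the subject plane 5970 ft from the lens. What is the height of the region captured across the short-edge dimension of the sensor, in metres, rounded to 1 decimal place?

dₒ: 5970 ft × 304.8 mm/ft = 1819655.94 mm.
Similar triangles through the lens centre give W/dₒ = h/dᵢ; with 1/f = 1/dₒ + 1/dᵢ this gives W = h·(dₒ − f)/f.
W = 8.8 mm × (1.81966e+06 − 54) / 54 = 8.8 × 33696.3323 ≈ 296527.724 mm = 296.528 m.

296.5 m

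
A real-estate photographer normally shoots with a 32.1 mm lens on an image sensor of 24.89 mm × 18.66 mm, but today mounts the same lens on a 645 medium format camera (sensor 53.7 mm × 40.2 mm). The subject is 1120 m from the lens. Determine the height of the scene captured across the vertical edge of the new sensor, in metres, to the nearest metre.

1403 m

The focal length stays 32.1 mm; the relevant sensor dimension is now h = 40.2 mm. Object distance dₒ = 1120 m = 1.12e+06 mm.
Thin-lens field height W = h·(dₒ − f)/f = 40.2 × (1.12e+06 − 32.1)/32.1 ≈ 1402576.622 mm = 1402.58 m.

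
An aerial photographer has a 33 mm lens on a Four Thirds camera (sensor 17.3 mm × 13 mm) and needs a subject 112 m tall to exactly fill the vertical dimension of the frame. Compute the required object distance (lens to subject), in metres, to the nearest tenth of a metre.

W: 112 m = 112000 mm.
Magnification m = h/W = dᵢ/dₒ; combined with 1/f = 1/dₒ + 1/dᵢ this gives dₒ = f·(1 + W/h).
dₒ = 33 mm × (1 + 112000/13) = 33 × 8616.3846 ≈ 284340.692 mm = 284.341 m.

284.3 m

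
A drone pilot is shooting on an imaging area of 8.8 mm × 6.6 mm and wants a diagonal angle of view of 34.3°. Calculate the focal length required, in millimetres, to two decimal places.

Sensor diagonal = √(8.8² + 6.6²) = √121.0000 ≈ 11.0000 mm.
From α = 2·arctan(d/2f) we get f = d / (2·tan(α/2)).
With d = 11.0000 mm and α/2 = 17.15°, tan(α/2) ≈ 0.30860, so f ≈ 11.0000 / 0.61719 ≈ 17.8227 mm.

17.82 mm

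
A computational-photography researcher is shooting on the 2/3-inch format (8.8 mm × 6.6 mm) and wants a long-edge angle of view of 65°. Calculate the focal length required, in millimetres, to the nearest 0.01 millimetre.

6.91 mm

From α = 2·arctan(w/2f) we get f = w / (2·tan(α/2)).
With w = 8.8 mm and α/2 = 32.5°, tan(α/2) ≈ 0.63707, so f ≈ 8.8 / 1.27414 ≈ 6.9066 mm.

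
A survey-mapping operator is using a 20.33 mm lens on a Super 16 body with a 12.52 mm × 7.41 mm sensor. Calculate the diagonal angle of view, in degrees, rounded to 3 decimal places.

39.375°

Sensor diagonal = √(12.52² + 7.41²) = √211.6585 ≈ 14.5485 mm.
Angle of view α = 2·arctan(d/2f) with d = 14.5485 mm and f = 20.33 mm.
d/2f = 0.35781; arctan(0.35781) ≈ 19.6876°, so α ≈ 39.3753°.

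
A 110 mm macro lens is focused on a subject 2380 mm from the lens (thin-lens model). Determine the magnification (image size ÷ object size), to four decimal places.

Thin lens: 1/f = 1/dₒ + 1/dᵢ → 1/dᵢ = 1/110 − 1/2380 = 0.0086707 mm⁻¹, so dᵢ ≈ 115.3304 mm.
Magnification m = dᵢ/dₒ = 115.3304/2380 ≈ 0.04846.

0.0485×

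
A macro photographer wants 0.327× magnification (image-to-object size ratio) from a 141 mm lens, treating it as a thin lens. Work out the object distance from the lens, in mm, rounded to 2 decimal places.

572.19 mm

With m = dᵢ/dₒ and 1/f = 1/dₒ + 1/dᵢ, substituting dᵢ = m·dₒ gives 1/f = (1 + 1/m)/dₒ, hence dₒ = f·(1 + 1/m).
dₒ = 141 × (1 + 1/0.327) = 141 × 4.05810 ≈ 572.193 mm.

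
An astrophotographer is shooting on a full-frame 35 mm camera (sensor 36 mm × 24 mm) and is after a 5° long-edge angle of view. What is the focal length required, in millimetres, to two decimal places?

From α = 2·arctan(w/2f) we get f = w / (2·tan(α/2)).
With w = 36 mm and α/2 = 2.5°, tan(α/2) ≈ 0.04366, so f ≈ 36 / 0.08732 ≈ 412.2678 mm.

412.27 mm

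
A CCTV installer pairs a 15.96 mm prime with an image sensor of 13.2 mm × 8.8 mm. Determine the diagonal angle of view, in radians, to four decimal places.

Sensor diagonal = √(13.2² + 8.8²) = √251.6800 ≈ 15.8644 mm.
Angle of view α = 2·arctan(d/2f) with d = 15.8644 mm and f = 15.96 mm.
d/2f = 0.49701; arctan(0.49701) ≈ 0.4612 rad, so α ≈ 0.9225 rad.

0.9225 rad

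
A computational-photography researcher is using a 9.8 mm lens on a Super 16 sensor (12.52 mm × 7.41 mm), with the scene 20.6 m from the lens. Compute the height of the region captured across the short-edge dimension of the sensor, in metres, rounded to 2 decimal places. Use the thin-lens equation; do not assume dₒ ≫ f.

dₒ: 20.6 m = 20600 mm.
Similar triangles through the lens centre give W/dₒ = h/dᵢ; with 1/f = 1/dₒ + 1/dᵢ this gives W = h·(dₒ − f)/f.
W = 7.41 mm × (20600 − 9.8) / 9.8 = 7.41 × 2101.0408 ≈ 15568.712 mm = 15.5687 m.

15.57 m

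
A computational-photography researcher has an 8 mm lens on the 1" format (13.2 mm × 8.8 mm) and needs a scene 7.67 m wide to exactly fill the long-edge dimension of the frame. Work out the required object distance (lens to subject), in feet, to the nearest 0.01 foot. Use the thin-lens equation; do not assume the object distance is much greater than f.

W: 7.67 m = 7670 mm.
Magnification m = w/W = dᵢ/dₒ; combined with 1/f = 1/dₒ + 1/dᵢ this gives dₒ = f·(1 + W/w).
dₒ = 8 mm × (1 + 7670/13.2) = 8 × 582.0606 ≈ 4656.485 mm = 4656.485/304.8 ft = 15.2772 ft.

15.28 ft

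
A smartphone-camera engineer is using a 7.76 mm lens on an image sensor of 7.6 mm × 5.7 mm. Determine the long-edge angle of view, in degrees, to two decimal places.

52.18°

Angle of view α = 2·arctan(w/2f) with w = 7.6 mm and f = 7.76 mm.
w/2f = 0.48969; arctan(0.48969) ≈ 26.0906°, so α ≈ 52.1811°.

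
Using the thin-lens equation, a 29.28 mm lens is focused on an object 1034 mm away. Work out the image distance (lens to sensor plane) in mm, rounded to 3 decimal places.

1/dᵢ = 1/f − 1/dₒ = 1/29.28 − 1/1034 = 0.0331859 mm⁻¹.
dᵢ = 1/0.0331859 ≈ 30.1333 mm.

30.133 mm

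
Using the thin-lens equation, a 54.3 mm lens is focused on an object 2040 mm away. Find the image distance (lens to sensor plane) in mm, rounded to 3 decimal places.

55.785 mm

1/dᵢ = 1/f − 1/dₒ = 1/54.3 − 1/2040 = 0.0179260 mm⁻¹.
dᵢ = 1/0.0179260 ≈ 55.7849 mm.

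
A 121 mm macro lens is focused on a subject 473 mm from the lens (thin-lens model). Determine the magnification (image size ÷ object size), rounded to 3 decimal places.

Thin lens: 1/f = 1/dₒ + 1/dᵢ → 1/dᵢ = 1/121 − 1/473 = 0.0061503 mm⁻¹, so dᵢ ≈ 162.5937 mm.
Magnification m = dᵢ/dₒ = 162.5937/473 ≈ 0.34375.

0.344×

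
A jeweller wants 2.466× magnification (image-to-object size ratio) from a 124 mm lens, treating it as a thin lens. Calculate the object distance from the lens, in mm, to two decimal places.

With m = dᵢ/dₒ and 1/f = 1/dₒ + 1/dᵢ, substituting dᵢ = m·dₒ gives 1/f = (1 + 1/m)/dₒ, hence dₒ = f·(1 + 1/m).
dₒ = 124 × (1 + 1/2.466) = 124 × 1.40552 ≈ 174.284 mm.

174.28 mm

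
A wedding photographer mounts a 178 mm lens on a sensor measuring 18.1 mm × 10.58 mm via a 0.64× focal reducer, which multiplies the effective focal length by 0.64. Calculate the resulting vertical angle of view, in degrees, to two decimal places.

Effective focal length f = 178 × 0.64 = 113.92 mm.
α = 2·arctan(10.58 / (2 × 113.92)) = 2·arctan(0.04644) ≈ 5.3174°.

5.32°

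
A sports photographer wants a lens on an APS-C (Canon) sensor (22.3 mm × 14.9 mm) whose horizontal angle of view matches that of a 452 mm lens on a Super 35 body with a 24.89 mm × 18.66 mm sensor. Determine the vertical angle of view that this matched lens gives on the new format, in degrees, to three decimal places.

Equal horizontal AOV ⇒ f₂ = f₁ · 22.3/24.89 = 452 × 0.89594 ≈ 404.9658 mm.
Vertical AOV on the new format = 2·arctan(14.9 / (2 × 404.9658)) = 2·arctan(0.01840) ≈ 2.1079°.

2.108°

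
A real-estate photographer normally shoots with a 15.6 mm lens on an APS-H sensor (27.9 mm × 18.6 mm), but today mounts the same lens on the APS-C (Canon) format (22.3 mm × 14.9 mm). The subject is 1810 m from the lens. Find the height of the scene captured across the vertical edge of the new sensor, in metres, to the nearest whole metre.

The focal length stays 15.6 mm; the relevant sensor dimension is now h = 14.9 mm. Object distance dₒ = 1810 m = 1.81e+06 mm.
Thin-lens field height W = h·(dₒ − f)/f = 14.9 × (1.81e+06 − 15.6)/15.6 ≈ 1728767.151 mm = 1728.77 m.

1729 m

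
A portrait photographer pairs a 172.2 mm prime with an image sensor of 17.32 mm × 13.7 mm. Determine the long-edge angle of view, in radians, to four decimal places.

Angle of view α = 2·arctan(w/2f) with w = 17.32 mm and f = 172.2 mm.
w/2f = 0.05029; arctan(0.05029) ≈ 0.0502 rad, so α ≈ 0.1005 rad.

0.1005 rad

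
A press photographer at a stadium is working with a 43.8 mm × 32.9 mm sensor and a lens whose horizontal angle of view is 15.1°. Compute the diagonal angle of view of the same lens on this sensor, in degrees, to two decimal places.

From the horizontal AOV: f = 43.8 / (2·tan(7.55°)) = 43.8 / 0.26508 ≈ 165.2327 mm.
Sensor diagonal = √(43.8² + 32.9²) = √3000.8500 ≈ 54.7800 mm.
Diagonal AOV = 2·arctan(54.7800 / (2 × 165.2327)) = 2·arctan(0.16577) ≈ 18.8242°.

18.82°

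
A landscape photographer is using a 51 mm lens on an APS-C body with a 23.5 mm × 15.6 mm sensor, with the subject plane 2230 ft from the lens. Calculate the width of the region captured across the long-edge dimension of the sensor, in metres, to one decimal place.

dₒ: 2230 ft × 304.8 mm/ft = 679703.98 mm.
Similar triangles through the lens centre give W/dₒ = w/dᵢ; with 1/f = 1/dₒ + 1/dᵢ this gives W = w·(dₒ − f)/f.
W = 23.5 mm × (679704 − 51) / 51 = 23.5 × 13326.5290 ≈ 313173.431 mm = 313.173 m.

313.2 m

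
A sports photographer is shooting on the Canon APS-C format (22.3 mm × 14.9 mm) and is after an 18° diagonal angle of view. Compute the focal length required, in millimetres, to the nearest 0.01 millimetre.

84.67 mm

Sensor diagonal = √(22.3² + 14.9²) = √719.3000 ≈ 26.8198 mm.
From α = 2·arctan(d/2f) we get f = d / (2·tan(α/2)).
With d = 26.8198 mm and α/2 = 9°, tan(α/2) ≈ 0.15838, so f ≈ 26.8198 / 0.31677 ≈ 84.6667 mm.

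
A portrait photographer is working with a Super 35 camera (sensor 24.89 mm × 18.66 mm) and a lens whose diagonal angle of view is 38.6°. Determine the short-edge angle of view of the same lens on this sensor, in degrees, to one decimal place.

Sensor diagonal = √(24.89² + 18.66²) = √967.7077 ≈ 31.1080 mm.
From the diagonal AOV: f = 31.1080 / (2·tan(19.3°)) = 31.1080 / 0.70039 ≈ 44.4153 mm.
Short-edge AOV = 2·arctan(18.66 / (2 × 44.4153)) = 2·arctan(0.21006) ≈ 23.7265°.

23.7°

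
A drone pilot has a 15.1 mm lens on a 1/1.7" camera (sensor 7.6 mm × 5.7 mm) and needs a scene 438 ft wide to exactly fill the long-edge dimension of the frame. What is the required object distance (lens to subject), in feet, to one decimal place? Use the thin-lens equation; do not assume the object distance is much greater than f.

870.3 ft

W: 438 ft × 304.8 mm/ft = 133502.40 mm.
Magnification m = w/W = dᵢ/dₒ; combined with 1/f = 1/dₒ + 1/dᵢ this gives dₒ = f·(1 + W/w).
dₒ = 15.1 mm × (1 + 133502/7.6) = 15.1 × 17567.1047 ≈ 265263.281 mm = 265263.281/304.8 ft = 870.286 ft.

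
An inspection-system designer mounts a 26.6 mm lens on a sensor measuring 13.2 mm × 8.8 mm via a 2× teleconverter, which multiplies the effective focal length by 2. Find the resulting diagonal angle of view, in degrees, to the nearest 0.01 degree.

Effective focal length f = 26.6 × 2 = 53.2 mm.
Sensor diagonal = √(13.2² + 8.8²) = √251.6800 ≈ 15.8644 mm.
α = 2·arctan(15.864 / (2 × 53.2)) = 2·arctan(0.14910) ≈ 16.9609°.

16.96°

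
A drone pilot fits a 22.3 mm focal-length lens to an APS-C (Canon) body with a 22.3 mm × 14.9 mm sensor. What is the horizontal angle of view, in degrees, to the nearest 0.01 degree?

53.13°

Angle of view α = 2·arctan(w/2f) with w = 22.3 mm and f = 22.3 mm.
w/2f = 0.50000; arctan(0.50000) ≈ 26.5651°, so α ≈ 53.1301°.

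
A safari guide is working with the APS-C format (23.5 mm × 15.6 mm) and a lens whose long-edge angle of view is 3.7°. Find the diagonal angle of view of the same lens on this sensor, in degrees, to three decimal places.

4.440°

From the long-edge AOV: f = 23.5 / (2·tan(1.85°)) = 23.5 / 0.06460 ≈ 363.7792 mm.
Sensor diagonal = √(23.5² + 15.6²) = √795.6100 ≈ 28.2066 mm.
Diagonal AOV = 2·arctan(28.2066 / (2 × 363.7792)) = 2·arctan(0.03877) ≈ 4.4404°.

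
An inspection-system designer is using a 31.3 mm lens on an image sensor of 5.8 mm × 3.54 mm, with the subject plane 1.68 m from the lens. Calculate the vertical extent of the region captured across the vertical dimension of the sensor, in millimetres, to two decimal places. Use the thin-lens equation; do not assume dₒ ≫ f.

dₒ: 1.68 m = 1680 mm.
Similar triangles through the lens centre give W/dₒ = h/dᵢ; with 1/f = 1/dₒ + 1/dᵢ this gives W = h·(dₒ − f)/f.
W = 3.54 mm × (1680 − 31.3) / 31.3 = 3.54 × 52.6741 ≈ 186.466 mm.

186.47 mm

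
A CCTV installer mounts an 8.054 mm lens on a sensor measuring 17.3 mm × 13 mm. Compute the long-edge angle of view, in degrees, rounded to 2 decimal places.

94.09°

Angle of view α = 2·arctan(w/2f) with w = 17.3 mm and f = 8.054 mm.
w/2f = 1.07400; arctan(1.07400) ≈ 47.0435°, so α ≈ 94.0869°.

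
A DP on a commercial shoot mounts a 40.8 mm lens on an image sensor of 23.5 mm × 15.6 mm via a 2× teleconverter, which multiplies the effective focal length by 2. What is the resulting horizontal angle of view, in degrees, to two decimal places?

16.39°

Effective focal length f = 40.8 × 2 = 81.6 mm.
α = 2·arctan(23.5 / (2 × 81.6)) = 2·arctan(0.14400) ≈ 16.3880°.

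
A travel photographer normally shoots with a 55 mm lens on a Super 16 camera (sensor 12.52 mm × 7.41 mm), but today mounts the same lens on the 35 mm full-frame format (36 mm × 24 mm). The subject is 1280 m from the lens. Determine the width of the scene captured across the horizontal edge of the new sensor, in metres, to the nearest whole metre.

838 m

The focal length stays 55 mm; the relevant sensor dimension is now w = 36 mm. Object distance dₒ = 1280 m = 1.28e+06 mm.
Thin-lens field width W = w·(dₒ − f)/f = 36 × (1.28e+06 − 55)/55 ≈ 837782.182 mm = 837.782 m.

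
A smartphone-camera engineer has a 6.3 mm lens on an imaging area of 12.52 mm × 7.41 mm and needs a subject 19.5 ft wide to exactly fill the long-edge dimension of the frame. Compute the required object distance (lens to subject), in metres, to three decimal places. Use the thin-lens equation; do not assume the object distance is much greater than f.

2.997 m

W: 19.5 ft × 304.8 mm/ft = 5943.60 mm.
Magnification m = w/W = dᵢ/dₒ; combined with 1/f = 1/dₒ + 1/dᵢ this gives dₒ = f·(1 + W/w).
dₒ = 6.3 mm × (1 + 5943.6/12.52) = 6.3 × 475.7284 ≈ 2997.089 mm = 2.99709 m.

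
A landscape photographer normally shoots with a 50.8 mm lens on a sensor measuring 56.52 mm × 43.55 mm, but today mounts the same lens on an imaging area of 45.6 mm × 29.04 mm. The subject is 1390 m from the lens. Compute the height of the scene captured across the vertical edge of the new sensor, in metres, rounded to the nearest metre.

795 m

The focal length stays 50.8 mm; the relevant sensor dimension is now h = 29.04 mm. Object distance dₒ = 1390 m = 1.39e+06 mm.
Thin-lens field height W = h·(dₒ − f)/f = 29.04 × (1.39e+06 − 50.8)/50.8 ≈ 794569.385 mm = 794.569 m.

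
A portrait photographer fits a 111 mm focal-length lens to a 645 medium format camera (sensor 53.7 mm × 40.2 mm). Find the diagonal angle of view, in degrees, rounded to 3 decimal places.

Sensor diagonal = √(53.7² + 40.2²) = √4499.7300 ≈ 67.0800 mm.
Angle of view α = 2·arctan(d/2f) with d = 67.0800 mm and f = 111 mm.
d/2f = 0.30216; arctan(0.30216) ≈ 16.8128°, so α ≈ 33.6257°.

33.626°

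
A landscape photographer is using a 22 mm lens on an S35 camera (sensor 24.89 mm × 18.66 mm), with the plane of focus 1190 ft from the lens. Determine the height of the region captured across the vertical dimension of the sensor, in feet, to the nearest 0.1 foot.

1009.3 ft

dₒ: 1190 ft × 304.8 mm/ft = 362711.99 mm.
Similar triangles through the lens centre give W/dₒ = h/dᵢ; with 1/f = 1/dₒ + 1/dᵢ this gives W = h·(dₒ − f)/f.
W = 18.66 mm × (362712 − 22) / 22 = 18.66 × 16485.9086 ≈ 307627.054 mm = 307627.054/304.8 ft = 1009.28 ft.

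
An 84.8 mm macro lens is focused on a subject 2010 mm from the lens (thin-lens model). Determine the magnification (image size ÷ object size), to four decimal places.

Thin lens: 1/f = 1/dₒ + 1/dᵢ → 1/dᵢ = 1/84.8 − 1/2010 = 0.0112949 mm⁻¹, so dᵢ ≈ 88.5352 mm.
Magnification m = dᵢ/dₒ = 88.5352/2010 ≈ 0.04405.

0.0440×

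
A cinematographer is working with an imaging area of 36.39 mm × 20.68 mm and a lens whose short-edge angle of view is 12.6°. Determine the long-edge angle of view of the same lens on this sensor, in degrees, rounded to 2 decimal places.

21.99°

From the short-edge AOV: f = 20.68 / (2·tan(6.3°)) = 20.68 / 0.22080 ≈ 93.6585 mm.
Long-edge AOV = 2·arctan(36.39 / (2 × 93.6585)) = 2·arctan(0.19427) ≈ 21.9878°.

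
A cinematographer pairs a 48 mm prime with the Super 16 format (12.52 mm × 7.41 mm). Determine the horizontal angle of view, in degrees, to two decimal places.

Angle of view α = 2·arctan(w/2f) with w = 12.52 mm and f = 48 mm.
w/2f = 0.13042; arctan(0.13042) ≈ 7.4304°, so α ≈ 14.8608°.

14.86°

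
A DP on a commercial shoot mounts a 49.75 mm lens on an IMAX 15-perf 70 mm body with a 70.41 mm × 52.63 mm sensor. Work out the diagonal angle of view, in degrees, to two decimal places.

Sensor diagonal = √(70.41² + 52.63²) = √7727.4850 ≈ 87.9061 mm.
Angle of view α = 2·arctan(d/2f) with d = 87.9061 mm and f = 49.75 mm.
d/2f = 0.88348; arctan(0.88348) ≈ 41.4599°, so α ≈ 82.9198°.

82.92°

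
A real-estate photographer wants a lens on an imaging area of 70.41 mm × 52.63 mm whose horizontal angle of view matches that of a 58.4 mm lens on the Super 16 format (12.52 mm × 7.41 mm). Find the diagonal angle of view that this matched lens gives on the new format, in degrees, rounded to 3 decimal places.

Equal horizontal AOV ⇒ f₂ = f₁ · 70.41/12.52 = 58.4 × 5.62380 ≈ 328.4300 mm.
Sensor diagonal = √(70.41² + 52.63²) = √7727.4850 ≈ 87.9061 mm.
Diagonal AOV on the new format = 2·arctan(87.9061 / (2 × 328.4300)) = 2·arctan(0.13383) ≈ 15.2450°.

15.245°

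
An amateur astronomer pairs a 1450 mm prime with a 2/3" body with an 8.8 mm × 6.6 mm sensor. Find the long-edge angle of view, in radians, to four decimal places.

Angle of view α = 2·arctan(w/2f) with w = 8.8 mm and f = 1450 mm.
w/2f = 0.00303; arctan(0.00303) ≈ 0.0030 rad, so α ≈ 0.0061 rad.

0.0061 rad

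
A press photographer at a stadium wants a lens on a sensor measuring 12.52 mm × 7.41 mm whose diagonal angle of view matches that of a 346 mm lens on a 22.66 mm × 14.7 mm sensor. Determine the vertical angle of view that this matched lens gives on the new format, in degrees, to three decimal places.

2.278°

Sensor diagonal = √(22.66² + 14.7²) = √729.5656 ≈ 27.0105 mm.
Sensor diagonal = √(12.52² + 7.41²) = √211.6585 ≈ 14.5485 mm.
Equal diagonal AOV ⇒ f₂ = f₁ · 14.5485/27.0105 = 346 × 0.53862 ≈ 186.3639 mm.
Vertical AOV on the new format = 2·arctan(7.41 / (2 × 186.3639)) = 2·arctan(0.01988) ≈ 2.2778°.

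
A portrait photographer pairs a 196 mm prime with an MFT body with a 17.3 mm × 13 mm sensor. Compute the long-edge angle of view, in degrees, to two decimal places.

5.05°

Angle of view α = 2·arctan(w/2f) with w = 17.3 mm and f = 196 mm.
w/2f = 0.04413; arctan(0.04413) ≈ 2.5270°, so α ≈ 5.0540°.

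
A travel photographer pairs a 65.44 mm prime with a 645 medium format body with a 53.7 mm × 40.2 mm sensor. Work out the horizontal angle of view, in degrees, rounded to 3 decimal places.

Angle of view α = 2·arctan(w/2f) with w = 53.7 mm and f = 65.44 mm.
w/2f = 0.41030; arctan(0.41030) ≈ 22.3083°, so α ≈ 44.6166°.

44.617°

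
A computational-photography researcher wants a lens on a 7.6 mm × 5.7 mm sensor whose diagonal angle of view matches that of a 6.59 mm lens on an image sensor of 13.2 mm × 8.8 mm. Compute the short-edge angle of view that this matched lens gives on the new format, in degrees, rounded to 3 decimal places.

Sensor diagonal = √(13.2² + 8.8²) = √251.6800 ≈ 15.8644 mm.
Sensor diagonal = √(7.6² + 5.7²) = √90.2500 ≈ 9.5000 mm.
Equal diagonal AOV ⇒ f₂ = f₁ · 9.5000/15.8644 = 6.59 × 0.59882 ≈ 3.9463 mm.
Short-edge AOV on the new format = 2·arctan(5.7 / (2 × 3.9463)) = 2·arctan(0.72220) ≈ 71.6740°.

71.674°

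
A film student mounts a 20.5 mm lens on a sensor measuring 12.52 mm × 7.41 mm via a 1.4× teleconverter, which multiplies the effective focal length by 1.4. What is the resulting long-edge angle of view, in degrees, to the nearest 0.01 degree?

Effective focal length f = 20.5 × 1.4 = 28.7 mm.
α = 2·arctan(12.52 / (2 × 28.7)) = 2·arctan(0.21812) ≈ 24.6091°.

24.61°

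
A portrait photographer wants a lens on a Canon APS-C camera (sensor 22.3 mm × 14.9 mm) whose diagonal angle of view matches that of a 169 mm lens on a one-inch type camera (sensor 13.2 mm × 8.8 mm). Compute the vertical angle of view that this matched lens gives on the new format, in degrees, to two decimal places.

2.99°

Sensor diagonal = √(13.2² + 8.8²) = √251.6800 ≈ 15.8644 mm.
Sensor diagonal = √(22.3² + 14.9²) = √719.3000 ≈ 26.8198 mm.
Equal diagonal AOV ⇒ f₂ = f₁ · 26.8198/15.8644 = 169 × 1.69056 ≈ 285.7047 mm.
Vertical AOV on the new format = 2·arctan(14.9 / (2 × 285.7047)) = 2·arctan(0.02608) ≈ 2.9874°.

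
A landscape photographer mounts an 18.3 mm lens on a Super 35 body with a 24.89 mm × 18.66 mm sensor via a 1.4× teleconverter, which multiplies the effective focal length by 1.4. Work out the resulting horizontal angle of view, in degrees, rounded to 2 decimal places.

51.82°

Effective focal length f = 18.3 × 1.4 = 25.62 mm.
α = 2·arctan(24.89 / (2 × 25.62)) = 2·arctan(0.48575) ≈ 51.8166°.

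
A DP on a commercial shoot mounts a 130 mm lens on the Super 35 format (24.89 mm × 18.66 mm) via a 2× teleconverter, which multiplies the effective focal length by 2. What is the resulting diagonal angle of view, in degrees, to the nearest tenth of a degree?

Effective focal length f = 130 × 2 = 260 mm.
Sensor diagonal = √(24.89² + 18.66²) = √967.7077 ≈ 31.1080 mm.
α = 2·arctan(31.108 / (2 × 260)) = 2·arctan(0.05982) ≈ 6.8471°.

6.8°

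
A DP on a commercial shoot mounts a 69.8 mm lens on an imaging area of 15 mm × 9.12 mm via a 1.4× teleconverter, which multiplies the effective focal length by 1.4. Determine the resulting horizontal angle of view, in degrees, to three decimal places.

Effective focal length f = 69.8 × 1.4 = 97.72 mm.
α = 2·arctan(15 / (2 × 97.72)) = 2·arctan(0.07675) ≈ 8.7777°.

8.778°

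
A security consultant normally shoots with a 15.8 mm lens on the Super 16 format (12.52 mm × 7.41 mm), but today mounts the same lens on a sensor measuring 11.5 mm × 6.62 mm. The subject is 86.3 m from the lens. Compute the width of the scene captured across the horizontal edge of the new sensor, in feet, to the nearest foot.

206 ft

The focal length stays 15.8 mm; the relevant sensor dimension is now w = 11.5 mm. Object distance dₒ = 86.3 m = 86300 mm.
Thin-lens field width W = w·(dₒ − f)/f = 11.5 × (86300 − 15.8)/15.8 ≈ 62801.791 mm = 62801.791/304.8 ft = 206.043 ft.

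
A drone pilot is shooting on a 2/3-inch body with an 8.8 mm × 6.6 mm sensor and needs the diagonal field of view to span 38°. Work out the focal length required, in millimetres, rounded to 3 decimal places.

15.973 mm

Sensor diagonal = √(8.8² + 6.6²) = √121.0000 ≈ 11.0000 mm.
From α = 2·arctan(d/2f) we get f = d / (2·tan(α/2)).
With d = 11.0000 mm and α/2 = 19°, tan(α/2) ≈ 0.34433, so f ≈ 11.0000 / 0.68866 ≈ 15.9732 mm.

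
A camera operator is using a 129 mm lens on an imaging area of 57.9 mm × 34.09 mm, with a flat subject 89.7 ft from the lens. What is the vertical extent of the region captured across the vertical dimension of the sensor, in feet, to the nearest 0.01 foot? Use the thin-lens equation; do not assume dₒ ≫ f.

dₒ: 89.7 ft × 304.8 mm/ft = 27340.56 mm.
Similar triangles through the lens centre give W/dₒ = h/dᵢ; with 1/f = 1/dₒ + 1/dᵢ this gives W = h·(dₒ − f)/f.
W = 34.09 mm × (27340.6 − 129) / 129 = 34.09 × 210.9423 ≈ 7191.024 mm = 7191.024/304.8 ft = 23.5926 ft.

23.59 ft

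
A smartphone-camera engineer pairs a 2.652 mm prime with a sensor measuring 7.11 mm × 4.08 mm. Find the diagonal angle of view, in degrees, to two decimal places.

Sensor diagonal = √(7.11² + 4.08²) = √67.1985 ≈ 8.1975 mm.
Angle of view α = 2·arctan(d/2f) with d = 8.1975 mm and f = 2.652 mm.
d/2f = 1.54553; arctan(1.54553) ≈ 57.0960°, so α ≈ 114.1919°.

114.19°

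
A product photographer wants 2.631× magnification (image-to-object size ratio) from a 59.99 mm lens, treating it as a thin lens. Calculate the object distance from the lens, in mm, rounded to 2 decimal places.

With m = dᵢ/dₒ and 1/f = 1/dₒ + 1/dᵢ, substituting dᵢ = m·dₒ gives 1/f = (1 + 1/m)/dₒ, hence dₒ = f·(1 + 1/m).
dₒ = 59.99 × (1 + 1/2.631) = 59.99 × 1.38008 ≈ 82.791 mm.

82.79 mm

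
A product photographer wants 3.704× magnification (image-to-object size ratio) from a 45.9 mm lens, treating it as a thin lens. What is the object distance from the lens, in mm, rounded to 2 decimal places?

58.29 mm

With m = dᵢ/dₒ and 1/f = 1/dₒ + 1/dᵢ, substituting dᵢ = m·dₒ gives 1/f = (1 + 1/m)/dₒ, hence dₒ = f·(1 + 1/m).
dₒ = 45.9 × (1 + 1/3.704) = 45.9 × 1.26998 ≈ 58.292 mm.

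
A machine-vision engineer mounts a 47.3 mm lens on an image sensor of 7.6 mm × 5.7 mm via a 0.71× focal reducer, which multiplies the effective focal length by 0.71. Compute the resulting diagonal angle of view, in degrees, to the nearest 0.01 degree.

Effective focal length f = 47.3 × 0.71 = 33.583 mm.
Sensor diagonal = √(7.6² + 5.7²) = √90.2500 ≈ 9.5000 mm.
α = 2·arctan(9.500 / (2 × 33.583)) = 2·arctan(0.14144) ≈ 16.1011°.

16.10°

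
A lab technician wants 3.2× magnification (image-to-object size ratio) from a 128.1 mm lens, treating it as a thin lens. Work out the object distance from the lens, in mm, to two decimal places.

With m = dᵢ/dₒ and 1/f = 1/dₒ + 1/dᵢ, substituting dᵢ = m·dₒ gives 1/f = (1 + 1/m)/dₒ, hence dₒ = f·(1 + 1/m).
dₒ = 128.1 × (1 + 1/3.2) = 128.1 × 1.31250 ≈ 168.131 mm.

168.13 mm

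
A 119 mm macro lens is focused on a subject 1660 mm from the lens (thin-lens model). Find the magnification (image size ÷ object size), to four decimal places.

0.0772×

Thin lens: 1/f = 1/dₒ + 1/dᵢ → 1/dᵢ = 1/119 − 1/1660 = 0.0078010 mm⁻¹, so dᵢ ≈ 128.1895 mm.
Magnification m = dᵢ/dₒ = 128.1895/1660 ≈ 0.07722.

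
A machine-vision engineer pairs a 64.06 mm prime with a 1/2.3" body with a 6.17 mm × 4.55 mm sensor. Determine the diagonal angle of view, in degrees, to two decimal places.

Sensor diagonal = √(6.17² + 4.55²) = √58.7714 ≈ 7.6663 mm.
Angle of view α = 2·arctan(d/2f) with d = 7.6663 mm and f = 64.06 mm.
d/2f = 0.05984; arctan(0.05984) ≈ 3.4243°, so α ≈ 6.8486°.

6.85°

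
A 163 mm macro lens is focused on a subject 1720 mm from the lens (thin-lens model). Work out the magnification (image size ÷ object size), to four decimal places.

0.1047×

Thin lens: 1/f = 1/dₒ + 1/dᵢ → 1/dᵢ = 1/163 − 1/1720 = 0.0055536 mm⁻¹, so dᵢ ≈ 180.0642 mm.
Magnification m = dᵢ/dₒ = 180.0642/1720 ≈ 0.10469.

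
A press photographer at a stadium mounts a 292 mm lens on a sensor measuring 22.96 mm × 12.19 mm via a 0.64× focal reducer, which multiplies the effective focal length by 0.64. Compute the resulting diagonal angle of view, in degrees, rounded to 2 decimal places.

7.96°

Effective focal length f = 292 × 0.64 = 186.88 mm.
Sensor diagonal = √(22.96² + 12.19²) = √675.7577 ≈ 25.9953 mm.
α = 2·arctan(25.995 / (2 × 186.88)) = 2·arctan(0.06955) ≈ 7.9571°.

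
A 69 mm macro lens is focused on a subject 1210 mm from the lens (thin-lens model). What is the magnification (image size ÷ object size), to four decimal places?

Thin lens: 1/f = 1/dₒ + 1/dᵢ → 1/dᵢ = 1/69 − 1/1210 = 0.0136663 mm⁻¹, so dᵢ ≈ 73.1727 mm.
Magnification m = dᵢ/dₒ = 73.1727/1210 ≈ 0.06047.

0.0605×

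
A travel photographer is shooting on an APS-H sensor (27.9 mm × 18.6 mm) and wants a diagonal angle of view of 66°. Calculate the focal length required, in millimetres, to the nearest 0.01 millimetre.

25.82 mm

Sensor diagonal = √(27.9² + 18.6²) = √1124.3700 ≈ 33.5316 mm.
From α = 2·arctan(d/2f) we get f = d / (2·tan(α/2)).
With d = 33.5316 mm and α/2 = 33°, tan(α/2) ≈ 0.64941, so f ≈ 33.5316 / 1.29882 ≈ 25.8171 mm.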